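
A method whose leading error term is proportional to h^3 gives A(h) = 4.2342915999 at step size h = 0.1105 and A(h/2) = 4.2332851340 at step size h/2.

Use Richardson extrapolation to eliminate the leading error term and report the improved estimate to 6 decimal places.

Error is O(h^3); halving h shrinks it by 2^3 = 8.
Weighted: 33.8662810720 − 4.2342915999 = 29.6319894721
Denominator 8 − 1 = 7.
Extrapolated: 29.6319894721 / 7 = 4.2331413532
Shift from A(h/2): −0.0001437808.

4.233141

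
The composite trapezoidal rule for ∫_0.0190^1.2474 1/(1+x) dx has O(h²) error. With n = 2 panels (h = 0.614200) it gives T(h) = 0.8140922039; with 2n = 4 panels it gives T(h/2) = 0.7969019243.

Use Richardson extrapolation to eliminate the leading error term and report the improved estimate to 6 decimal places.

0.791172

Error is O(h^2); halving h shrinks it by 2^2 = 4.
4·0.7969019243 − 0.8140922039 = 2.3735154933
Divide by 2^2 − 1 = 3.
2.3735154933 ÷ 3 = 0.7911718311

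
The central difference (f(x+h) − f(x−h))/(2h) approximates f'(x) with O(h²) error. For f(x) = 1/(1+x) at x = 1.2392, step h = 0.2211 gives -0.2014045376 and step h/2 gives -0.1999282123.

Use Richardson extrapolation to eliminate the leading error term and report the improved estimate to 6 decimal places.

-0.199436

Method order is 2; weight 2^2 = 4.
Difference of the inputs: -0.1999282123 − (-0.2014045376) = 0.0014763253
Correction (A(h/2) − A(h))/(4 − 1) = 0.0014763253/3 = 0.0004921084
R = A(h/2) + (A(h/2) − A(h))/3 = -0.1999282123 + 0.0004921084 = -0.1994361039
Shift from A(h/2): +0.0004921084.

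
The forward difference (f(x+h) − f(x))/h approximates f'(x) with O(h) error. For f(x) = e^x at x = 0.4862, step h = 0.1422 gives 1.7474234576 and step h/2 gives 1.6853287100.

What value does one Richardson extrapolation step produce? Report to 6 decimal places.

1.623234

With r = 1 the leading error scales as h^1, so the weight is 2^1 = 2.
2·1.6853287100 = 3.3706574200; subtract 1.7474234576 → 1.6232339624
(2·1.6853287100 − 1.7474234576)/(2 − 1) = 1.6232339624
Gap between inputs: 6.209e-02; correction applied: −0.0620947476.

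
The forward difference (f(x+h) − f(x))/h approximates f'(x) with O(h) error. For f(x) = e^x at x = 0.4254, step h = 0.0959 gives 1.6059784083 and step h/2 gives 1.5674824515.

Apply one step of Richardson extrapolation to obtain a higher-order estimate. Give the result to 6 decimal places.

With r = 1 the leading error scales as h^1, so the weight is 2^1 = 2.
A(h/2) − A(h) = 1.5674824515 − 1.6059784083 = -0.0384959568
Divide by 2^1 − 1 = 1: (-0.0384959568)/1 = -0.0384959568
R = A(h/2) + (A(h/2) − A(h))/1 = 1.5674824515 − 0.0384959568 = 1.5289864947

1.528986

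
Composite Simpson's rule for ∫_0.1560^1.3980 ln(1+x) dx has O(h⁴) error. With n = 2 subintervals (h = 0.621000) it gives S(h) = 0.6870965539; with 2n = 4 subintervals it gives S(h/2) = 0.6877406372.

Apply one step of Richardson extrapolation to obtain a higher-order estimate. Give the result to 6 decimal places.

0.687784

Error is O(h^4); halving h shrinks it by 2^4 = 16.
16*0.6877406372 − 0.6870965539 = 10.3167536413
(16*0.6877406372 − 0.6870965539)/(16 − 1) = 0.6877835761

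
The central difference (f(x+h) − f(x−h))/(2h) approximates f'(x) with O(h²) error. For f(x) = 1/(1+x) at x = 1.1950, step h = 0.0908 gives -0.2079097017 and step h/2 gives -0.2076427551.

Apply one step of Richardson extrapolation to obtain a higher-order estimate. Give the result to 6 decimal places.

-0.207554

Error is O(h^2); halving h shrinks it by 2^2 = 4.
Top: 4(-0.2076427551) − (-0.2079097017) = -0.6226613187
Denominator 4 − 1 = 3.
(-0.6226613187) ÷ 3 = -0.2075537729
Correction |R − A(h/2)| = 8.898e-05; gap |A(h/2) − A(h)| = 2.669e-04.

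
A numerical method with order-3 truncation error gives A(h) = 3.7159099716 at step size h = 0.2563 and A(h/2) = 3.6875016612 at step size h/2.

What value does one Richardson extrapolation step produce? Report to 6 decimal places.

r = 3, so 2^r = 8.
8 × 3.6875016612 = 29.5000132896; 29.5000132896 − 3.7159099716 = 25.7841033180
Denominator 8 − 1 = 7.
So the Richardson estimate is 3.6834433311.

3.683443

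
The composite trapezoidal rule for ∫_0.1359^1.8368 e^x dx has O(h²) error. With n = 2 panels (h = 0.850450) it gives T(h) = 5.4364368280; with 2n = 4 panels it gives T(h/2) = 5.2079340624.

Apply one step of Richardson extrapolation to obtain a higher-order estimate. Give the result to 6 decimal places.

5.131766

Leading term ∝ h^2; use weight 4 = 2^2.
Top: 4(5.2079340624) − (5.4364368280) = 15.3952994216
R = 15.3952994216/3 = 5.1317664739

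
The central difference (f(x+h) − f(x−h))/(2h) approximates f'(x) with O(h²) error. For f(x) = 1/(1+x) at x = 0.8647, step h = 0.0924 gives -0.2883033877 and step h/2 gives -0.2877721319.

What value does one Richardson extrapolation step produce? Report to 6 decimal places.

Error is O(h^2); halving h shrinks it by 2^2 = 4.
2^2×A(h/2) = -1.1510885276; minus A(h) gives -0.8627851399.
Divide by 2^2 − 1 = 3.
(4×(-0.2877721319) − (-0.2883033877))/(4 − 1) = -0.2875950466
Gap between inputs: 5.313e-04; correction applied: +0.0001770853.

-0.287595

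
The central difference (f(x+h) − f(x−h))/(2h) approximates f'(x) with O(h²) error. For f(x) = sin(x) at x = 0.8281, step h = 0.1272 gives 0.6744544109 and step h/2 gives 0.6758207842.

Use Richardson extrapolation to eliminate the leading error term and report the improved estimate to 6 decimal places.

Method order is 2; weight 2^2 = 4.
A(h/2) − A(h) = 0.6758207842 − 0.6744544109 = 0.0013663733
Correction (A(h/2) − A(h))/(4 − 1) = 0.0013663733/3 = 0.0004554578
R = 0.6758207842 + 0.0004554578 = 0.6762762420
Gap between inputs: 1.366e-03; correction applied: +0.0004554578.

0.676276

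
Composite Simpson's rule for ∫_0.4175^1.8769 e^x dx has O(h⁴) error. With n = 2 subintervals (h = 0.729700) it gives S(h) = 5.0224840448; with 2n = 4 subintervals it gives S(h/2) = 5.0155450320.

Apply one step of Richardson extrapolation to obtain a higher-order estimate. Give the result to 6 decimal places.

5.015082

r = 4: numerator weight 16, denominator 15.
16*5.0155450320 = 80.2487205120; 80.2487205120 − 5.0224840448 = 75.2262364672
Extrapolated: 75.2262364672 / 15 = 5.0150824311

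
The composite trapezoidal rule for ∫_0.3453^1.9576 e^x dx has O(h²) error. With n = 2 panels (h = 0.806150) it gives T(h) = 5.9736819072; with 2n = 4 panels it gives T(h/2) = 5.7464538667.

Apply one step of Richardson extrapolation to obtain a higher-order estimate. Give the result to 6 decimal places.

The method has order 2: 2^2 = 4.
4×5.7464538667 = 22.9858154668; subtract 5.9736819072 → 17.0121335596
Extrapolated: 17.0121335596 / 3 = 5.6707111865
Shift from A(h/2): −0.0757426802.

5.670711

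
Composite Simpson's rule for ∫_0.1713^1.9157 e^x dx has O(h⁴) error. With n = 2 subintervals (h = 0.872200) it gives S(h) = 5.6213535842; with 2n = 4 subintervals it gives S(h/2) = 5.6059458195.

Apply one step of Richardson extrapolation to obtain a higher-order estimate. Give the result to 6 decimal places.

5.604919

r = 4: numerator weight 16, denominator 15.
Weighted: 89.6951331120 − 5.6213535842 = 84.0737795278
Divide by 2^4 − 1 = 15.
So the Richardson estimate is 5.6049186352.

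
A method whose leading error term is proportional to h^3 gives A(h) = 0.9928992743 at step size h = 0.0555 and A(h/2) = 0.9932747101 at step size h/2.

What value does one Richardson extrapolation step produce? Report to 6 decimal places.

The method has order 3: 2^3 = 8.
2^3 × A(h/2) = 7.9461976808; minus A(h) gives 6.9532984065.
R = 6.9532984065/7 = 0.9933283438

0.993328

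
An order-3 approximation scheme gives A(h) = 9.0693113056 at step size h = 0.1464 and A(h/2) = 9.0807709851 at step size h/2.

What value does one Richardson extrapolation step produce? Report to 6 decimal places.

r = 3: numerator weight 8, denominator 7.
8 × 9.0807709851 − 9.0693113056 = 63.5768565752
Divide by 2^3 − 1 = 7.
63.5768565752 ÷ 7 = 9.0824080822

9.082408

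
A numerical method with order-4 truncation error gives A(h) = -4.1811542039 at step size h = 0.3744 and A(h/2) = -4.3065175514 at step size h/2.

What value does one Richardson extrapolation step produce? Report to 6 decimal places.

-4.314875

Error is O(h^4); halving h shrinks it by 2^4 = 16.
Weighted: (-68.9042808224) − (-4.1811542039) = -64.7231266185
Denominator 16 − 1 = 15.
So the Richardson estimate is -4.3148751079.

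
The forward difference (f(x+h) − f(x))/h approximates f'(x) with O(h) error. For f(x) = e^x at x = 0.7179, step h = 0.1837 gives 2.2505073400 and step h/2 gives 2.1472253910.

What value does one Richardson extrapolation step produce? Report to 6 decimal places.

2.043943

Order 1 gives 2^r = 2 and 2^r − 1 = 1.
2*2.1472253910 = 4.2944507820; 4.2944507820 − 2.2505073400 = 2.0439434420
(2*2.1472253910 − 2.2505073400)/(2 − 1) = 2.0439434420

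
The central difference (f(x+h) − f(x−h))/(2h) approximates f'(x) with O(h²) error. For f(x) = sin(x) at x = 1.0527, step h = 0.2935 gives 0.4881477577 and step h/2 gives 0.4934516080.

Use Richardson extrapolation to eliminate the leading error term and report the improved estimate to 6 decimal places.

The method has order 2: 2^2 = 4.
2^2 × A(h/2) = 1.9738064320; minus A(h) gives 1.4856586743.
Denominator 4 − 1 = 3.
Extrapolated: 1.4856586743 / 3 = 0.4952195581
Correction |R − A(h/2)| = 1.768e-03; gap |A(h/2) − A(h)| = 5.304e-03.

0.495220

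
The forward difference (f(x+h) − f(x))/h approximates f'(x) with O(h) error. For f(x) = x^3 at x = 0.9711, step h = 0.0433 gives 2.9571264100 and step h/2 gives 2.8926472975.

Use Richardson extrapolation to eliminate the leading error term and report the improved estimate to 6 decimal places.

2.828168

r = 1: numerator weight 2, denominator 1.
Weighted: 5.7852945950 − 2.9571264100 = 2.8281681850
Denominator 2 − 1 = 1.
2.8281681850 ÷ 1 = 2.8281681850
Shift from A(h/2): −0.0644791125.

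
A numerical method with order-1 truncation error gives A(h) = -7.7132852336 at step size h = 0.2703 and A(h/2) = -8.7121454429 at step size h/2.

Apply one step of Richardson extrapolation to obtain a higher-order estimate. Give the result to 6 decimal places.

Order 1 gives 2^r = 2 and 2^r − 1 = 1.
2^1*A(h/2) = -17.4242908858; minus A(h) gives -9.7110056522.
Extrapolated: (-9.7110056522) / 1 = -9.7110056522

-9.711006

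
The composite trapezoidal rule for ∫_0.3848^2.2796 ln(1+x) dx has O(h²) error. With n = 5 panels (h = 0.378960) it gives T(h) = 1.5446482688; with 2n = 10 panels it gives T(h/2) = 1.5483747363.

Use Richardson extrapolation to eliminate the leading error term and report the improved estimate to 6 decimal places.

Method order is 2; weight 2^2 = 4.
4 × 1.5483747363 − 1.5446482688 = 4.6488506764
Denominator 4 − 1 = 3.
Result: 1.5496168921
Shift from A(h/2): +0.0012421558.

1.549617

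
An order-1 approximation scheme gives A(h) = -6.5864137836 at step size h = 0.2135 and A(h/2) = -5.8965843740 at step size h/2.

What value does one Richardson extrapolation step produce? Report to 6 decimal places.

r = 1: numerator weight 2, denominator 1.
2 × (-5.8965843740) = -11.7931687480; (-11.7931687480) − (-6.5864137836) = -5.2067549644
Denominator 2 − 1 = 1.
(2 × (-5.8965843740) − (-6.5864137836))/(2 − 1) = -5.2067549644

-5.206755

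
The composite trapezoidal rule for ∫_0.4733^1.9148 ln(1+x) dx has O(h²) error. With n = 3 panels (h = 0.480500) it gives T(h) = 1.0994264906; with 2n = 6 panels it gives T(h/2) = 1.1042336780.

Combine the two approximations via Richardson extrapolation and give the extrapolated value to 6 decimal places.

Leading term ∝ h^2; use weight 4 = 2^2.
4*1.1042336780 = 4.4169347120; subtract 1.0994264906 → 3.3175082214
Divide by 2^2 − 1 = 3.
So the Richardson estimate is 1.1058360738.

1.105836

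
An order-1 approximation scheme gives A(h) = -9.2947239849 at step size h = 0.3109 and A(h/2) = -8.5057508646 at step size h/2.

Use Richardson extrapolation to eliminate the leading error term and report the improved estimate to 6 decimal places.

-7.716778

The method has order 1: 2^1 = 2.
2^1·A(h/2) = -17.0115017292; minus A(h) gives -7.7167777443.
Divide by 2^1 − 1 = 1.
(2·(-8.5057508646) − (-9.2947239849))/(2 − 1) = -7.7167777443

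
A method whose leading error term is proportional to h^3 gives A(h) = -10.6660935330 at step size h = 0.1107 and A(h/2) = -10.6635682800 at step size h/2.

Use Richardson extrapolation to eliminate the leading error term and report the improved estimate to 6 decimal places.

With r = 3 the leading error scales as h^3, so the weight is 2^3 = 8.
Weighted: (-85.3085462400) − (-10.6660935330) = -74.6424527070
(8 × (-10.6635682800) − (-10.6660935330))/(8 − 1) = -10.6632075296

-10.663208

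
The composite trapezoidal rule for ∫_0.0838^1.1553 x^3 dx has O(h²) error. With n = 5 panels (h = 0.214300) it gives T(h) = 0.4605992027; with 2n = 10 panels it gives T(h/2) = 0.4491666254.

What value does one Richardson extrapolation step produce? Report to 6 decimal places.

0.445356

r = 2: numerator weight 4, denominator 3.
2^2 × A(h/2) = 1.7966665016; minus A(h) gives 1.3360672989.
(4 × 0.4491666254 − 0.4605992027)/(4 − 1) = 0.4453557663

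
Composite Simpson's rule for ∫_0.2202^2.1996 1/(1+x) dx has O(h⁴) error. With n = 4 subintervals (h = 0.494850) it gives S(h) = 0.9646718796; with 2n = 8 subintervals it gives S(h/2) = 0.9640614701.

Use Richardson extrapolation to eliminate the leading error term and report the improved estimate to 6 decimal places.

With r = 4 the leading error scales as h^4, so the weight is 2^4 = 16.
16×0.9640614701 = 15.4249835216; 15.4249835216 − 0.9646718796 = 14.4603116420
Divide by 2^4 − 1 = 15.
14.4603116420 ÷ 15 = 0.9640207761
Gap between inputs: 6.104e-04; correction applied: −0.0000406940.

0.964021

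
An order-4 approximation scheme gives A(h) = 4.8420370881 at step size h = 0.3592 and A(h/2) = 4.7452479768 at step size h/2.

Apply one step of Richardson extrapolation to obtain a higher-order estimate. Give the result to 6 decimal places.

4.738795

Leading term ∝ h^4; use weight 16 = 2^4.
16·4.7452479768 = 75.9239676288; 75.9239676288 − 4.8420370881 = 71.0819305407
Divide by 2^4 − 1 = 15.
Extrapolated: 71.0819305407 / 15 = 4.7387953694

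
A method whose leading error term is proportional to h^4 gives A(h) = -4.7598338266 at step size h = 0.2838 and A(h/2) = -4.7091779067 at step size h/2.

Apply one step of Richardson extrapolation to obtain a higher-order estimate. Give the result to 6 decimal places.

r = 4, so 2^r = 16.
16*(-4.7091779067) = -75.3468465072; (-75.3468465072) − (-4.7598338266) = -70.5870126806
Denominator 16 − 1 = 15.
(16*(-4.7091779067) − (-4.7598338266))/(16 − 1) = -4.7058008454

-4.705801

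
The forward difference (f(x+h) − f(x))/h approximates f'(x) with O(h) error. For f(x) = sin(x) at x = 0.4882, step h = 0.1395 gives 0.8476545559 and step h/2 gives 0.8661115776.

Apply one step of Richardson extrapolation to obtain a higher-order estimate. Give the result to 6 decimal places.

The method has order 1: 2^1 = 2.
2×0.8661115776 = 1.7322231552; 1.7322231552 − 0.8476545559 = 0.8845685993
0.8845685993 ÷ 1 = 0.8845685993
Shift from A(h/2): +0.0184570217.

0.884569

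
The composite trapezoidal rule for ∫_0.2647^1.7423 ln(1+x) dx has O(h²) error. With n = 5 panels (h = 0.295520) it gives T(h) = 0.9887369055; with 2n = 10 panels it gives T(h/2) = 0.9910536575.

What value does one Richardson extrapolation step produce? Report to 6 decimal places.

Leading term ∝ h^2; use weight 4 = 2^2.
2^2*A(h/2) = 3.9642146300; minus A(h) gives 2.9754777245.
2.9754777245 ÷ 3 = 0.9918259082

0.991826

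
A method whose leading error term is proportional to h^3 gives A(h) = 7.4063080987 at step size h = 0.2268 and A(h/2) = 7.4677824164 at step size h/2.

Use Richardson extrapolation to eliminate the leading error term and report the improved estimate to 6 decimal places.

Error is O(h^3); halving h shrinks it by 2^3 = 8.
Weighted: 59.7422593312 − 7.4063080987 = 52.3359512325
Extrapolated: 52.3359512325 / 7 = 7.4765644618

7.476564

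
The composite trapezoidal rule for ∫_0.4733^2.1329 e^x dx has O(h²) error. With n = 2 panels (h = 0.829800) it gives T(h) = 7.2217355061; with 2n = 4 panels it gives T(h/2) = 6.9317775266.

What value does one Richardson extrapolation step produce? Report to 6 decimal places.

6.835125

Leading term ∝ h^2; use weight 4 = 2^2.
Top: 4(6.9317775266) − (7.2217355061) = 20.5053746003
Denominator 4 − 1 = 3.
R = 20.5053746003/3 = 6.8351248668
Correction |R − A(h/2)| = 9.665e-02; gap |A(h/2) − A(h)| = 2.900e-01.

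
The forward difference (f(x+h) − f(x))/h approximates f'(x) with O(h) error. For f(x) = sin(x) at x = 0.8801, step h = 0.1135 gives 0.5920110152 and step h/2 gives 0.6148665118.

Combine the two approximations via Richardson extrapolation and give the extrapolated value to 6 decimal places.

Order 1 gives 2^r = 2 and 2^r − 1 = 1.
2×0.6148665118 − 0.5920110152 = 0.6377220084
R = 0.6377220084/1 = 0.6377220084

0.637722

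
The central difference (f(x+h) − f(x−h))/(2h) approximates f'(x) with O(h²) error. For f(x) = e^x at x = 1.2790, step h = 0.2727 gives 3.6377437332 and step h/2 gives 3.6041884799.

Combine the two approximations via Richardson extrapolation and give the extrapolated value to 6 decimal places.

r = 2, so 2^r = 4.
Difference of the inputs: 3.6041884799 − 3.6377437332 = -0.0335552533
Divide by 2^2 − 1 = 3: (-0.0335552533)/3 = -0.0111850844
R = 3.6041884799 − 0.0111850844 = 3.5930033955

3.593003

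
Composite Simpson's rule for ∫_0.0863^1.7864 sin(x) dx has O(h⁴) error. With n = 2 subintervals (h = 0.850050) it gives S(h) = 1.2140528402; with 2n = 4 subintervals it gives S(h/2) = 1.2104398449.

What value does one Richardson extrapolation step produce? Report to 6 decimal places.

The method has order 4: 2^4 = 16.
2^4×A(h/2) = 19.3670375184; minus A(h) gives 18.1529846782.
(16×1.2104398449 − 1.2140528402)/(16 − 1) = 1.2101989785

1.210199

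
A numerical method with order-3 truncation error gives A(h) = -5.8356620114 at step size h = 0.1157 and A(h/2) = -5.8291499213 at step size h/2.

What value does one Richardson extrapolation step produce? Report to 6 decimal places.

r = 3, so 2^r = 8.
8·(-5.8291499213) = -46.6331993704; subtract (-5.8356620114) → -40.7975373590
Extrapolated: (-40.7975373590) / 7 = -5.8282196227

-5.828220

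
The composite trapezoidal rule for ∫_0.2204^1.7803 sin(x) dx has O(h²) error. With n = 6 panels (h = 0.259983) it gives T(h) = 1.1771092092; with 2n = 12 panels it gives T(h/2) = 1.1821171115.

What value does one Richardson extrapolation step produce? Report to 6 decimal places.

The method has order 2: 2^2 = 4.
4 × 1.1821171115 = 4.7284684460; 4.7284684460 − 1.1771092092 = 3.5513592368
(4 × 1.1821171115 − 1.1771092092)/(4 − 1) = 1.1837864123
Gap between inputs: 5.008e-03; correction applied: +0.0016693008.

1.183786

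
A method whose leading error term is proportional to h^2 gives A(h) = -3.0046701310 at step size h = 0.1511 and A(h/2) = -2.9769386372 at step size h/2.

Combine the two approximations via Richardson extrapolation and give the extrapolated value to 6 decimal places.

Leading term ∝ h^2; use weight 4 = 2^2.
A(h/2) − A(h) = -2.9769386372 − (-3.0046701310) = 0.0277314938
Divide by 2^2 − 1 = 3: 0.0277314938/3 = 0.0092438313
R = A(h/2) + (A(h/2) − A(h))/3 = -2.9769386372 + 0.0092438313 = -2.9676948059
Gap between inputs: 2.773e-02; correction applied: +0.0092438313.

-2.967695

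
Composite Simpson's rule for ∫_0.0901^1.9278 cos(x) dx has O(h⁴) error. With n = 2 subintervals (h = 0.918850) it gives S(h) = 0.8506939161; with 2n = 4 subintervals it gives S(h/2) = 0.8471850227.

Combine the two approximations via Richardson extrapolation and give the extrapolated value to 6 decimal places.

Order 4 gives 2^r = 16 and 2^r − 1 = 15.
A(h/2) − A(h) = 0.8471850227 − 0.8506939161 = -0.0035088934
Divide by 2^4 − 1 = 15: (-0.0035088934)/15 = -0.0002339262
R = 0.8471850227 − 0.0002339262 = 0.8469510965
Gap between inputs: 3.509e-03; correction applied: −0.0002339262.

0.846951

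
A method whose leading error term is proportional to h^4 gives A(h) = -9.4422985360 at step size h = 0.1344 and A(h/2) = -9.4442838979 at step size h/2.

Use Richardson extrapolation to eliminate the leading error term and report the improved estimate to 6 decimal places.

-9.444416

Error is O(h^4); halving h shrinks it by 2^4 = 16.
2^4*A(h/2) = -151.1085423664; minus A(h) gives -141.6662438304.
Extrapolated: (-141.6662438304) / 15 = -9.4444162554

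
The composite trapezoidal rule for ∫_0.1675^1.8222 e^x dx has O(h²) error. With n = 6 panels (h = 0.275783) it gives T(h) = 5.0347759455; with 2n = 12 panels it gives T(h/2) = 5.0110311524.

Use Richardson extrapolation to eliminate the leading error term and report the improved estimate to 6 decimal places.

5.003116

r = 2: numerator weight 4, denominator 3.
2^2·A(h/2) = 20.0441246096; minus A(h) gives 15.0093486641.
Denominator 4 − 1 = 3.
Result: 5.0031162214
Correction |R − A(h/2)| = 7.915e-03; gap |A(h/2) − A(h)| = 2.374e-02.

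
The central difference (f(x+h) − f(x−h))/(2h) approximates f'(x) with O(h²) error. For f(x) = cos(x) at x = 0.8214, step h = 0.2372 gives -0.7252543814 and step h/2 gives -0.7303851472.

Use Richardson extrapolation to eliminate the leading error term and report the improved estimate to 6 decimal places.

-0.732095

Order 2 gives 2^r = 4 and 2^r − 1 = 3.
4 × (-0.7303851472) = -2.9215405888; (-2.9215405888) − (-0.7252543814) = -2.1962862074
Denominator 4 − 1 = 3.
(-2.1962862074) ÷ 3 = -0.7320954025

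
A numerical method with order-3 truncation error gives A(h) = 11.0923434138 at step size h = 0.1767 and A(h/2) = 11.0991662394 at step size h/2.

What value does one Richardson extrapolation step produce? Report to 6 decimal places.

11.100141

Error is O(h^3); halving h shrinks it by 2^3 = 8.
Difference of the inputs: 11.0991662394 − 11.0923434138 = 0.0068228256
Correction (A(h/2) − A(h))/(8 − 1) = 0.0068228256/7 = 0.0009746894
R = 11.0991662394 + 0.0009746894 = 11.1001409288
Gap between inputs: 6.823e-03; correction applied: +0.0009746894.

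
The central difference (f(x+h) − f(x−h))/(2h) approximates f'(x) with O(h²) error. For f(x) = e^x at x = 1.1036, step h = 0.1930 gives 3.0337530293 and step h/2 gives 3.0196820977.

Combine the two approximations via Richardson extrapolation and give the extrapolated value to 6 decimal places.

3.014992

Error is O(h^2); halving h shrinks it by 2^2 = 4.
Top: 4(3.0196820977) − (3.0337530293) = 9.0449753615
Extrapolated: 9.0449753615 / 3 = 3.0149917872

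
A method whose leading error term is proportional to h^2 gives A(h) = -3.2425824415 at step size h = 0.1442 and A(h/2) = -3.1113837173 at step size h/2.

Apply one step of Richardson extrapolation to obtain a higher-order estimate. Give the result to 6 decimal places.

The method has order 2: 2^2 = 4.
Numerator 4×A(h/2) − A(h) = 4×(-3.1113837173) − (-3.2425824415) = -9.2029524277
Denominator 4 − 1 = 3.
So the Richardson estimate is -3.0676508092.

-3.067651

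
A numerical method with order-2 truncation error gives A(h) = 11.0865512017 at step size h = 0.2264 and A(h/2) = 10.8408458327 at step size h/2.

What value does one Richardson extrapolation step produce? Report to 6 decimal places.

10.758944

Method order is 2; weight 2^2 = 4.
4*10.8408458327 = 43.3633833308; subtract 11.0865512017 → 32.2768321291
(4*10.8408458327 − 11.0865512017)/(4 − 1) = 10.7589440430
Gap between inputs: 2.457e-01; correction applied: −0.0819017897.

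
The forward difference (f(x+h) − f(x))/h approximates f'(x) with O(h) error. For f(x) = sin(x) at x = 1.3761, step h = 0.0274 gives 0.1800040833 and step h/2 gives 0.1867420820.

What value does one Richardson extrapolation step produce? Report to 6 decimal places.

Order 1 gives 2^r = 2 and 2^r − 1 = 1.
A(h/2) − A(h) = 0.1867420820 − 0.1800040833 = 0.0067379987
Divide by 2^1 − 1 = 1: 0.0067379987/1 = 0.0067379987
R = 0.1867420820 + 0.0067379987 = 0.1934800807

0.193480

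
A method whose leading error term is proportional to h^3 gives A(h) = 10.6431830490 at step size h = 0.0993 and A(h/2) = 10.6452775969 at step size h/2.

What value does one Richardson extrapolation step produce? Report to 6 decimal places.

With r = 3 the leading error scales as h^3, so the weight is 2^3 = 8.
8 × 10.6452775969 = 85.1622207752; subtract 10.6431830490 → 74.5190377262
Divide by 2^3 − 1 = 7.
Result: 10.6455768180

10.645577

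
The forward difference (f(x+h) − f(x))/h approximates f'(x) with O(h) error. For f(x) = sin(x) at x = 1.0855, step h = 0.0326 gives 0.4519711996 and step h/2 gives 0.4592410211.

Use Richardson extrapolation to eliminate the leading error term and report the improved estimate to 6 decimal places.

0.466511

Leading term ∝ h^1; use weight 2 = 2^1.
2^1*A(h/2) = 0.9184820422; minus A(h) gives 0.4665108426.
R = 0.4665108426/1 = 0.4665108426
Gap between inputs: 7.270e-03; correction applied: +0.0072698215.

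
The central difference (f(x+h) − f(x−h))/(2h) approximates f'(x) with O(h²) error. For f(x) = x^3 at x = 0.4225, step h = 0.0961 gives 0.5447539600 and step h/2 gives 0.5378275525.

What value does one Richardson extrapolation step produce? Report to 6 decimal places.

0.535519

Method order is 2; weight 2^2 = 4.
Weighted: 2.1513102100 − 0.5447539600 = 1.6065562500
1.6065562500 ÷ 3 = 0.5355187500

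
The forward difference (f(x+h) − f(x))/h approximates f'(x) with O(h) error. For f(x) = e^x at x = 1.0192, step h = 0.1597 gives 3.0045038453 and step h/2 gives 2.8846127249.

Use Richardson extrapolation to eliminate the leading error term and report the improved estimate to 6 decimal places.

2.764722

Order 1 gives 2^r = 2 and 2^r − 1 = 1.
Top: 2(2.8846127249) − (3.0045038453) = 2.7647216045
Extrapolated: 2.7647216045 / 1 = 2.7647216045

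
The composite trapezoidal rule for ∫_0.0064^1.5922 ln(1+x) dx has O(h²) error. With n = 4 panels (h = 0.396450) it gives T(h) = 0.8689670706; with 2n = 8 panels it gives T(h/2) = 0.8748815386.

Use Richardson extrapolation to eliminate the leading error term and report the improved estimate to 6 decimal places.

0.876853

r = 2, so 2^r = 4.
Weighted: 3.4995261544 − 0.8689670706 = 2.6305590838
(4·0.8748815386 − 0.8689670706)/(4 − 1) = 0.8768530279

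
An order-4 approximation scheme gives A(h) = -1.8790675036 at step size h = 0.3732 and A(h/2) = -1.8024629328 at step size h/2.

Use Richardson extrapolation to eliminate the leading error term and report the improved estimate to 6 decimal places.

Error is O(h^4); halving h shrinks it by 2^4 = 16.
16×(-1.8024629328) = -28.8394069248; subtract (-1.8790675036) → -26.9603394212
Denominator 16 − 1 = 15.
Result: -1.7973559614
Correction |R − A(h/2)| = 5.107e-03; gap |A(h/2) − A(h)| = 7.660e-02.

-1.797356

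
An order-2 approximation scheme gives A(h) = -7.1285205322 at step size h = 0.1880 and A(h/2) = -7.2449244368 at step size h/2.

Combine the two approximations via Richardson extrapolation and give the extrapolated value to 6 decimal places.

r = 2, so 2^r = 4.
Weighted: (-28.9796977472) − (-7.1285205322) = -21.8511772150
Divide by 2^2 − 1 = 3.
(4×(-7.2449244368) − (-7.1285205322))/(4 − 1) = -7.2837257383
Gap between inputs: 1.164e-01; correction applied: −0.0388013015.

-7.283726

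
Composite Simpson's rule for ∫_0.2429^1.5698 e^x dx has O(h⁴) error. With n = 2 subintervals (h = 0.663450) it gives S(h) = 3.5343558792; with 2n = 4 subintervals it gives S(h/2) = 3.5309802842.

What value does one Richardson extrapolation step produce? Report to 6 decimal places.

3.530755

With r = 4 the leading error scales as h^4, so the weight is 2^4 = 16.
Top: 16(3.5309802842) − (3.5343558792) = 52.9613286680
Extrapolated: 52.9613286680 / 15 = 3.5307552445
Correction |R − A(h/2)| = 2.250e-04; gap |A(h/2) − A(h)| = 3.376e-03.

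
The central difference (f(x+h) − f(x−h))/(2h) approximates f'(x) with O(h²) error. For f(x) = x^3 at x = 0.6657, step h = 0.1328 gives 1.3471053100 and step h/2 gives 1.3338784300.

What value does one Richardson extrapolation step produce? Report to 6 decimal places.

Error is O(h^2); halving h shrinks it by 2^2 = 4.
2^2·A(h/2) = 5.3355137200; minus A(h) gives 3.9884084100.
3.9884084100 ÷ 3 = 1.3294694700
Gap between inputs: 1.323e-02; correction applied: −0.0044089600.

1.329469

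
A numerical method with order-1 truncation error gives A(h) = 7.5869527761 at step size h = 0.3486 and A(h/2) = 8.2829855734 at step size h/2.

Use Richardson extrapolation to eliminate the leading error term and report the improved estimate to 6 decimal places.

Method order is 1; weight 2^1 = 2.
2·8.2829855734 = 16.5659711468; 16.5659711468 − 7.5869527761 = 8.9790183707
Denominator 2 − 1 = 1.
(2·8.2829855734 − 7.5869527761)/(2 − 1) = 8.9790183707

8.979018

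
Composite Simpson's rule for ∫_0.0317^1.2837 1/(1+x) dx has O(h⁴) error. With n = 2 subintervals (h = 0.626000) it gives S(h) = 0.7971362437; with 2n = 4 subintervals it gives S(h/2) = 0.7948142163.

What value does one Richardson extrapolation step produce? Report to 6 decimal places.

With r = 4 the leading error scales as h^4, so the weight is 2^4 = 16.
Top: 16(0.7948142163) − (0.7971362437) = 11.9198912171
Divide by 2^4 − 1 = 15.
R = 11.9198912171/15 = 0.7946594145
Gap between inputs: 2.322e-03; correction applied: −0.0001548018.

0.794659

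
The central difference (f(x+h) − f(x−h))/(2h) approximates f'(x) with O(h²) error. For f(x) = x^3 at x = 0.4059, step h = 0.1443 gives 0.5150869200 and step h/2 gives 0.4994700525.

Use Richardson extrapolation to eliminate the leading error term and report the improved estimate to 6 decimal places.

0.494264

With r = 2 the leading error scales as h^2, so the weight is 2^2 = 4.
Numerator 4*A(h/2) − A(h) = 4*0.4994700525 − 0.5150869200 = 1.4827932900
1.4827932900 ÷ 3 = 0.4942644300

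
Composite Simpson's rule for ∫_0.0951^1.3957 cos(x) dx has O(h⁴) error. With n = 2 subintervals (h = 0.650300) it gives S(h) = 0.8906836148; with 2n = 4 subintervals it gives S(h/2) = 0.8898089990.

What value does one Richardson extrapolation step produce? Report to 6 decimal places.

0.889751

Leading term ∝ h^4; use weight 16 = 2^4.
Top: 16(0.8898089990) − (0.8906836148) = 13.3462603692
R = 13.3462603692/15 = 0.8897506913
Gap between inputs: 8.746e-04; correction applied: −0.0000583077.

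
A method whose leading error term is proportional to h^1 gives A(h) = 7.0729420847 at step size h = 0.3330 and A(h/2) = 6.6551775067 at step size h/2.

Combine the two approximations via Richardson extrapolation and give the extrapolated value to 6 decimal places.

r = 1: numerator weight 2, denominator 1.
Weighted: 13.3103550134 − 7.0729420847 = 6.2374129287
Divide by 2^1 − 1 = 1.
R = 6.2374129287/1 = 6.2374129287
Gap between inputs: 4.178e-01; correction applied: −0.4177645780.

6.237413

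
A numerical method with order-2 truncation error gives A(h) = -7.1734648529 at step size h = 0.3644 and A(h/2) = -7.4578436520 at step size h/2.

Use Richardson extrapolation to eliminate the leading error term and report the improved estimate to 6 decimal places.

Method order is 2; weight 2^2 = 4.
Weighted: (-29.8313746080) − (-7.1734648529) = -22.6579097551
(4 × (-7.4578436520) − (-7.1734648529))/(4 − 1) = -7.5526365850
Correction |R − A(h/2)| = 9.479e-02; gap |A(h/2) − A(h)| = 2.844e-01.

-7.552637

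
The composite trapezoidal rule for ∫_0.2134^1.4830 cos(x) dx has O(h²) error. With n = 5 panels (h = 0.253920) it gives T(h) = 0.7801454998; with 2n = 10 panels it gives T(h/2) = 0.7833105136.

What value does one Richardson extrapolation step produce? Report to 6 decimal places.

0.784366

Order 2 gives 2^r = 4 and 2^r − 1 = 3.
2^2 × A(h/2) = 3.1332420544; minus A(h) gives 2.3530965546.
(4 × 0.7833105136 − 0.7801454998)/(4 − 1) = 0.7843655182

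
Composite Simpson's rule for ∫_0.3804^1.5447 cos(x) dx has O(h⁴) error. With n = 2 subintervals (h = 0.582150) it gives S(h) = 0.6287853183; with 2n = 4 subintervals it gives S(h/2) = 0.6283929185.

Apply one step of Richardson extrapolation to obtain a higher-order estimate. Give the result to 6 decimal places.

The method has order 4: 2^4 = 16.
16·0.6283929185 = 10.0542866960; subtract 0.6287853183 → 9.4255013777
9.4255013777 ÷ 15 = 0.6283667585
Correction |R − A(h/2)| = 2.616e-05; gap |A(h/2) − A(h)| = 3.924e-04.

0.628367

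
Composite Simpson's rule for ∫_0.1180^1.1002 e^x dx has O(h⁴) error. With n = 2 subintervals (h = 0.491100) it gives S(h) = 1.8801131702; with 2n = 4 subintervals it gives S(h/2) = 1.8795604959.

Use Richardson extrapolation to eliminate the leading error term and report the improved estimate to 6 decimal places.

r = 4, so 2^r = 16.
Top: 16(1.8795604959) − (1.8801131702) = 28.1928547642
(16×1.8795604959 − 1.8801131702)/(16 − 1) = 1.8795236509

1.879524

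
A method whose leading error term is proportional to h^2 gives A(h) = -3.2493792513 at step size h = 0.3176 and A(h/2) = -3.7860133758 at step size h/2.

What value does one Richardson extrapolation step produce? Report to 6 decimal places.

-3.964891

Order 2 gives 2^r = 4 and 2^r − 1 = 3.
Numerator 4·A(h/2) − A(h) = 4·(-3.7860133758) − (-3.2493792513) = -11.8946742519
Divide by 2^2 − 1 = 3.
Extrapolated: (-11.8946742519) / 3 = -3.9648914173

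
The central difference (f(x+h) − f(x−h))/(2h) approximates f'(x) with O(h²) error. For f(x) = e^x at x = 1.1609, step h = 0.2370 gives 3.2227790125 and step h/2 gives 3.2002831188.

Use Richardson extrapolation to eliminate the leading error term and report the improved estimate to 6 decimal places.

Method order is 2; weight 2^2 = 4.
Numerator 4×A(h/2) − A(h) = 4×3.2002831188 − 3.2227790125 = 9.5783534627
(4×3.2002831188 − 3.2227790125)/(4 − 1) = 3.1927844876

3.192784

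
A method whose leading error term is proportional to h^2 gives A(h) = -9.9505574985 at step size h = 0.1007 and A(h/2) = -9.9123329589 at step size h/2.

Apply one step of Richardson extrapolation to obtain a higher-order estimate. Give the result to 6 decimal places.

Order 2 gives 2^r = 4 and 2^r − 1 = 3.
4 × (-9.9123329589) = -39.6493318356; subtract (-9.9505574985) → -29.6987743371
(-29.6987743371) ÷ 3 = -9.8995914457

-9.899591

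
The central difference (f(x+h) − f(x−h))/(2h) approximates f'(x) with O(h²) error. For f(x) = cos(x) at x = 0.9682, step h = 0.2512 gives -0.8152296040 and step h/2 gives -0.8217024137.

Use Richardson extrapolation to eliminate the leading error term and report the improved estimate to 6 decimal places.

-0.823860

Order 2 gives 2^r = 4 and 2^r − 1 = 3.
A(h/2) − A(h) = -0.8217024137 − (-0.8152296040) = -0.0064728097
Correction (A(h/2) − A(h))/(4 − 1) = (-0.0064728097)/3 = -0.0021576032
R = A(h/2) + (A(h/2) − A(h))/3 = -0.8217024137 − 0.0021576032 = -0.8238600169
Shift from A(h/2): −0.0021576032.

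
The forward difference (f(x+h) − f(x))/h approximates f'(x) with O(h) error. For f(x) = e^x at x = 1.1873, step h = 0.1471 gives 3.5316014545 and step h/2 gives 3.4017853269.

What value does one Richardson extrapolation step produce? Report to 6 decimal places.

Method order is 1; weight 2^1 = 2.
Difference of the inputs: 3.4017853269 − 3.5316014545 = -0.1298161276
Correction (A(h/2) − A(h))/(2 − 1) = (-0.1298161276)/1 = -0.1298161276
R = 3.4017853269 − 0.1298161276 = 3.2719691993
Shift from A(h/2): −0.1298161276.

3.271969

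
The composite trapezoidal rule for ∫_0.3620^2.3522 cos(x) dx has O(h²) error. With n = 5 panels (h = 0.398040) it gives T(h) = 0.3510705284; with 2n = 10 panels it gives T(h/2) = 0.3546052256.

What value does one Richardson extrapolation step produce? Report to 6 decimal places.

0.355783

r = 2, so 2^r = 4.
Difference of the inputs: 0.3546052256 − 0.3510705284 = 0.0035346972
Divide by 2^2 − 1 = 3: 0.0035346972/3 = 0.0011782324
R = 0.3546052256 + 0.0011782324 = 0.3557834580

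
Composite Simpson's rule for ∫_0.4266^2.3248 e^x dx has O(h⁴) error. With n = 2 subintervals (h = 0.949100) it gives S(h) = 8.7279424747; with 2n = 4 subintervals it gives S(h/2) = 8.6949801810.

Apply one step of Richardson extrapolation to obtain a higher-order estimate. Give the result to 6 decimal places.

8.692783

With r = 4 the leading error scales as h^4, so the weight is 2^4 = 16.
Numerator 16·A(h/2) − A(h) = 16·8.6949801810 − 8.7279424747 = 130.3917404213
R = 130.3917404213/15 = 8.6927826948
Gap between inputs: 3.296e-02; correction applied: −0.0021974862.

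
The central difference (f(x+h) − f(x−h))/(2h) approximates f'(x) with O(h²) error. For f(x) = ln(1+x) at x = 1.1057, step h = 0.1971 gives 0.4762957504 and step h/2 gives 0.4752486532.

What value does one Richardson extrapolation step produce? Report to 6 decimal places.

0.474900

r = 2: numerator weight 4, denominator 3.
Top: 4(0.4752486532) − (0.4762957504) = 1.4246988624
Denominator 4 − 1 = 3.
Extrapolated: 1.4246988624 / 3 = 0.4748996208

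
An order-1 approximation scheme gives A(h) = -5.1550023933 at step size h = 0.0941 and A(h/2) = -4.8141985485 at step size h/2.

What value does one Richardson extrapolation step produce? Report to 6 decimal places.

-4.473395

Leading term ∝ h^1; use weight 2 = 2^1.
2 × (-4.8141985485) − (-5.1550023933) = -4.4733947037
(-4.4733947037) ÷ 1 = -4.4733947037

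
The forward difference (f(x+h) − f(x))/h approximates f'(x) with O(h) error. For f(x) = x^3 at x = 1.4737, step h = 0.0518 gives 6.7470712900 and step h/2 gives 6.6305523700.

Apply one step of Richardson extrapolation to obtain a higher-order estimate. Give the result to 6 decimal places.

Leading term ∝ h^1; use weight 2 = 2^1.
2·6.6305523700 = 13.2611047400; 13.2611047400 − 6.7470712900 = 6.5140334500
R = 6.5140334500/1 = 6.5140334500
Correction |R − A(h/2)| = 1.165e-01; gap |A(h/2) − A(h)| = 1.165e-01.

6.514033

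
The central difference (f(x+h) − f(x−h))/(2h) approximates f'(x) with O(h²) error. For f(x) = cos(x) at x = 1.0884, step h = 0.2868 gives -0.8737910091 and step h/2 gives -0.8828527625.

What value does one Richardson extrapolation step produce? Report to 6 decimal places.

Method order is 2; weight 2^2 = 4.
2^2×A(h/2) = -3.5314110500; minus A(h) gives -2.6576200409.
(-2.6576200409) ÷ 3 = -0.8858733470

-0.885873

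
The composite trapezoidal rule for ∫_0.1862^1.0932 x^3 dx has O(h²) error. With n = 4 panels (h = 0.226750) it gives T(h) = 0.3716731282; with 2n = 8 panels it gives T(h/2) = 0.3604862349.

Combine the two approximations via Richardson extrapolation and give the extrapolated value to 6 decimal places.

0.356757

Error is O(h^2); halving h shrinks it by 2^2 = 4.
Weighted: 1.4419449396 − 0.3716731282 = 1.0702718114
Divide by 2^2 − 1 = 3.
R = 1.0702718114/3 = 0.3567572705
Correction |R − A(h/2)| = 3.729e-03; gap |A(h/2) − A(h)| = 1.119e-02.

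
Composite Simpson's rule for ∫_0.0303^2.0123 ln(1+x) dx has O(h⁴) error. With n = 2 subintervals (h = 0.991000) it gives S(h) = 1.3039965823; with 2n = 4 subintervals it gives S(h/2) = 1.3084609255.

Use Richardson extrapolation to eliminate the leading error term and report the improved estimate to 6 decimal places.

r = 4, so 2^r = 16.
2^4*A(h/2) = 20.9353748080; minus A(h) gives 19.6313782257.
R = 19.6313782257/15 = 1.3087585484
Gap between inputs: 4.464e-03; correction applied: +0.0002976229.

1.308759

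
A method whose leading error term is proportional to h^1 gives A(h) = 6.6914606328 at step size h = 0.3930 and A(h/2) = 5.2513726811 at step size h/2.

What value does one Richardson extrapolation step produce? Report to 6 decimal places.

3.811285

Error is O(h^1); halving h shrinks it by 2^1 = 2.
Weighted: 10.5027453622 − 6.6914606328 = 3.8112847294
3.8112847294 ÷ 1 = 3.8112847294
Shift from A(h/2): −1.4400879517.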